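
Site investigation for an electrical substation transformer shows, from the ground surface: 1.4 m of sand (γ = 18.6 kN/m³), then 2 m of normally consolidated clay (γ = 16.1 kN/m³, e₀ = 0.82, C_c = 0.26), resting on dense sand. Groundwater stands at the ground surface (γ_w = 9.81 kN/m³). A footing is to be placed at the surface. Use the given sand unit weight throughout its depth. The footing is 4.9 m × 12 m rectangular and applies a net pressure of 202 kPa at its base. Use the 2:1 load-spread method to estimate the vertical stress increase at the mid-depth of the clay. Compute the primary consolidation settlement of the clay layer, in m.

S_c ≈ 0.243 m

Mid-depth of clay below the ground surface: z = 1.4 + 2/2 = 2.4 m.
Total vertical stress at mid-clay: σ_v = 18.6×1.4 + 16.1×1 = 42.14 kPa.
Pore pressure: u = 9.81×(2.4 − 0) = 23.544 kPa.
Initial effective stress: σ'_0 = σ_v − u = 42.14 − 23.544 = 18.596 kPa.
Stress increase at mid-clay by the 2:1 spreading method:
Δσ = qBL/((B+z)(L+z)) = 202×4.9×12/((4.9+2.4)(12+2.4)) = 112.99 kPa
Final effective stress: σ'_f = σ'_0 + Δσ = 18.596 + 112.99 = 131.59 kPa.
Normally consolidated clay, so the full stress increment lies on the virgin compression line:
S_c = C_c·H/(1+e₀)·log₁₀(σ'_f/σ'_0) = 0.26×2/(1+0.82)×log₁₀(131.59/18.596)
    = 0.28571 × 0.8498 = 0.2428 m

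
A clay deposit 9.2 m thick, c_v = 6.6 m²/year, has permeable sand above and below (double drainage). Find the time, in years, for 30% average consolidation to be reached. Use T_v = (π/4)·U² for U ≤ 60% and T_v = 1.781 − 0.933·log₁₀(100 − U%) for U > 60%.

t ≈ 0.227 years

Drainage path length: H_d = H/2 = 4.6 m (double drainage).
U ≤ 60%: T_v = (π/4)·U² = (π/4)×0.3² = 0.070686.
t = T_v·H_d²/c_v = 0.070686×4.6²/6.6 = 0.2266 years.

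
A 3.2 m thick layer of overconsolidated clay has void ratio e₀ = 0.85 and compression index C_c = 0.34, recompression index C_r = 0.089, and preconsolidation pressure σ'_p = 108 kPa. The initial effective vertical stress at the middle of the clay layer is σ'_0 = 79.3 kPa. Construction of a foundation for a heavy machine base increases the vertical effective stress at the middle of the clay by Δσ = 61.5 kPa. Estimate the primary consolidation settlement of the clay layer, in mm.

Final effective stress: σ'_f = 79.3 + 61.5 = 140.8 kPa.
σ'_f = 140.8 > σ'_p = 108 kPa, so the stress path crosses the preconsolidation pressure — recompression up to σ'_p, then virgin compression beyond:
S_c = H/(1+e₀)·[C_r·log₁₀(σ'_p/σ'_0) + C_c·log₁₀(σ'_f/σ'_p)]
    = 3.2/1.85 × [0.089×log₁₀(108/79.3) + 0.34×log₁₀(140.8/108)]
    = 1.7297 × [0.011939 + 0.039161] = 0.08839 m

S_c ≈ 88.4 mm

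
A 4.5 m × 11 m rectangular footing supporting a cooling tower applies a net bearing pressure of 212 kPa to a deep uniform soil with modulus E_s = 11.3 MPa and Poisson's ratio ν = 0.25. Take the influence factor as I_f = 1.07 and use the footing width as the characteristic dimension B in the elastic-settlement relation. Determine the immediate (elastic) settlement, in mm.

S_e ≈ 84.7 mm

Immediate (elastic) settlement: S_e = q·B·(1−ν²)/E_s · I_f.
E_s = 11.3 MPa = 11300 kPa.
S_e = 212 × 4.5 × (1 − 0.25²) / 11300 × 1.07
    = 212 × 4.5 × 0.9375 / 11300 × 1.07
    = 0.08469 m = 84.69 mm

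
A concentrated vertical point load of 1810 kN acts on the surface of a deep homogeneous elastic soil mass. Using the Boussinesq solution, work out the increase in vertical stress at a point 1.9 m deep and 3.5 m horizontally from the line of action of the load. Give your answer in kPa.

Δσ_z ≈ 5.92 kPa

Boussinesq vertical stress below a point load on an elastic half-space:
Δσ_z = 3P/(2πz²) · [1 + (r/z)²]^(−5/2)
r/z = 3.5/1.9 = 1.8421; [1+(r/z)²]^(−5/2) = 0.024718.
Δσ_z = 3×1810/(2π×1.9²) × 0.024718 = 239.39 × 0.024718 = 5.917 kPa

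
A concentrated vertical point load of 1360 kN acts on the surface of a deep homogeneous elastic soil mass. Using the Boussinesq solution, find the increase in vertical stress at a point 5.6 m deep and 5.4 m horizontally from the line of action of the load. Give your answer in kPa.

Boussinesq vertical stress below a point load on an elastic half-space:
Δσ_z = 3P/(2πz²) · [1 + (r/z)²]^(−5/2)
r/z = 5.4/5.6 = 0.96429; [1+(r/z)²]^(−5/2) = 0.19328.
Δσ_z = 3×1360/(2π×5.6²) × 0.19328 = 20.706 × 0.19328 = 4.002 kPa

Δσ_z ≈ 4 kPa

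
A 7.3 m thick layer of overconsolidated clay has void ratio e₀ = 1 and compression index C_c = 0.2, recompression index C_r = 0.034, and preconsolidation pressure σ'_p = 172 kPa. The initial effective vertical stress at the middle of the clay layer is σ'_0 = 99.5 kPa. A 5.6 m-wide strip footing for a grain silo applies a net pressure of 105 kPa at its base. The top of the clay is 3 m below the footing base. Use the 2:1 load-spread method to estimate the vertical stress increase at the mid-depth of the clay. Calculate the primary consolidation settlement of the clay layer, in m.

Mid-depth of clay below the footing base: z = 3 + 7.3/2 = 6.65 m.
Stress increase at mid-clay by the 2:1 spreading method:
Δσ = qB/(B+z) = 105×5.6/(5.6+6.65) = 48 kPa
Final effective stress: σ'_f = 99.5 + 48 = 147.5 kPa.
σ'_f = 147.5 ≤ σ'_p = 172 kPa, so the clay remains overconsolidated and only the recompression index applies:
S_c = C_r·H/(1+e₀)·log₁₀(σ'_f/σ'_0) = 0.034×7.3/2×log₁₀(147.5/99.5)
    = 0.1241 × 0.17097 = 0.02122 m

S_c ≈ 0.0212 m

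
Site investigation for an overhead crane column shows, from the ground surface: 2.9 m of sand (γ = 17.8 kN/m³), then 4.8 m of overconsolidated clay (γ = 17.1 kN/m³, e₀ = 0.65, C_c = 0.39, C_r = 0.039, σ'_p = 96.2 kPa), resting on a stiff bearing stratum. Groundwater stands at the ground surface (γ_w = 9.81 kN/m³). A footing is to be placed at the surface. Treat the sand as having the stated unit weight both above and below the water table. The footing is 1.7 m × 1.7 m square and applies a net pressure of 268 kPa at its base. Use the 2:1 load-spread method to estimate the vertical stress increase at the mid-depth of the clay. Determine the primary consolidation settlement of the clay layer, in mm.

S_c ≈ 16.2 mm

Mid-depth of clay below the ground surface: z = 2.9 + 4.8/2 = 5.3 m.
Total vertical stress at mid-clay: σ_v = 17.8×2.9 + 17.1×2.4 = 92.66 kPa.
Pore pressure: u = 9.81×(5.3 − 0) = 51.993 kPa.
Initial effective stress: σ'_0 = σ_v − u = 92.66 − 51.993 = 40.667 kPa.
Stress increase at mid-clay by the 2:1 spreading method:
Δσ = qBL/((B+z)(L+z)) = 268×1.7×1.7/((1.7+5.3)(1.7+5.3)) = 15.807 kPa
Final effective stress: σ'_f = 40.667 + 15.807 = 56.474 kPa.
σ'_f = 56.474 ≤ σ'_p = 96.2 kPa, so the clay remains overconsolidated and only the recompression index applies:
S_c = C_r·H/(1+e₀)·log₁₀(σ'_f/σ'_0) = 0.039×4.8/1.65×log₁₀(56.474/40.667)
    = 0.11345 × 0.14261 = 0.01618 m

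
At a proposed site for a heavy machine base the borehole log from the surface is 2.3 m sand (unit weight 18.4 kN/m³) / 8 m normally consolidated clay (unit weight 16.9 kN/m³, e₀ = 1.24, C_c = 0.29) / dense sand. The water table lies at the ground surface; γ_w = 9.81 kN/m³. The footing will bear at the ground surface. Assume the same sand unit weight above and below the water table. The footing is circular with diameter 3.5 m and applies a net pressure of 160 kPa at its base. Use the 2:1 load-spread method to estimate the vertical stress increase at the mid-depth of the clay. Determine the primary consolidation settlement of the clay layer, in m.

Mid-depth of clay below the ground surface: z = 2.3 + 8/2 = 6.3 m.
Total vertical stress at mid-clay: σ_v = 18.4×2.3 + 16.9×4 = 109.92 kPa.
Pore pressure: u = 9.81×(6.3 − 0) = 61.803 kPa.
Initial effective stress: σ'_0 = σ_v − u = 109.92 − 61.803 = 48.117 kPa.
Stress increase at mid-clay by the 2:1 spreading method:
Δσ ≈ qD²/(D+z)² = 160×3.5²/(3.5+6.3)² = 20.408 kPa
Final effective stress: σ'_f = σ'_0 + Δσ = 48.117 + 20.408 = 68.525 kPa.
Normally consolidated clay, so the full stress increment lies on the virgin compression line:
S_c = C_c·H/(1+e₀)·log₁₀(σ'_f/σ'_0) = 0.29×8/(1+1.24)×log₁₀(68.525/48.117)
    = 1.0357 × 0.15355 = 0.159 m

S_c ≈ 0.159 m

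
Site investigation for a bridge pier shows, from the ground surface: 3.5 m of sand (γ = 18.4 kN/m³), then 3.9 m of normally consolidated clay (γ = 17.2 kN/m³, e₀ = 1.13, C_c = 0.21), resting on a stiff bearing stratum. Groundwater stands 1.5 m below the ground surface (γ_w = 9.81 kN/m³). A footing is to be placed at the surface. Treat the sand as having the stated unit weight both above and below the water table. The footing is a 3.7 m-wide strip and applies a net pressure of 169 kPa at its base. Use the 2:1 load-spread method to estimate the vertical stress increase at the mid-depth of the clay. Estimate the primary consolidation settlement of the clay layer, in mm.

Mid-depth of clay below the ground surface: z = 3.5 + 3.9/2 = 5.45 m.
Total vertical stress at mid-clay: σ_v = 18.4×3.5 + 17.2×1.95 = 97.94 kPa.
Pore pressure: u = 9.81×(5.45 − 1.5) = 38.75 kPa.
Initial effective stress: σ'_0 = σ_v − u = 97.94 − 38.75 = 59.19 kPa.
Stress increase at mid-clay by the 2:1 spreading method:
Δσ = qB/(B+z) = 169×3.7/(3.7+5.45) = 68.339 kPa
Final effective stress: σ'_f = σ'_0 + Δσ = 59.19 + 68.339 = 127.53 kPa.
Normally consolidated clay, so the full stress increment lies on the virgin compression line:
S_c = C_c·H/(1+e₀)·log₁₀(σ'_f/σ'_0) = 0.21×3.9/(1+1.13)×log₁₀(127.53/59.19)
    = 0.38451 × 0.33336 = 0.1282 m

S_c ≈ 128 mm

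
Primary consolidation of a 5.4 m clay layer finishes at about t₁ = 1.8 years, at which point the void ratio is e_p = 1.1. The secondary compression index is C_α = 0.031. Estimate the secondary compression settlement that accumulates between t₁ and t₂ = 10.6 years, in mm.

Secondary compression: S_s = C_α·H/(1+e_p)·log₁₀(t₂/t₁)
S_s = 0.031×5.4/(1+1.1)×log₁₀(10.6/1.8)
    = 0.07971 × 0.77 = 0.06138 m

S_s ≈ 61.4 mm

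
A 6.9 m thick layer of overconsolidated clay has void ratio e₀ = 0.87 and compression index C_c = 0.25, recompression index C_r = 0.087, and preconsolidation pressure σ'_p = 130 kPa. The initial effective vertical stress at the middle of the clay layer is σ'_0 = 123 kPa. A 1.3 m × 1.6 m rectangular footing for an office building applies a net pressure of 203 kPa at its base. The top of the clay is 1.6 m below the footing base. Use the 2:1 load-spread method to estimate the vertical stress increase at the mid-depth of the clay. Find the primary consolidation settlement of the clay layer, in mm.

S_c ≈ 16.9 mm

Mid-depth of clay below the footing base: z = 1.6 + 6.9/2 = 5.05 m.
Stress increase at mid-clay by the 2:1 spreading method:
Δσ = qBL/((B+z)(L+z)) = 203×1.3×1.6/((1.3+5.05)(1.6+5.05)) = 9.9992 kPa
Final effective stress: σ'_f = 123 + 9.9992 = 133 kPa.
σ'_f = 133 > σ'_p = 130 kPa, so the stress path crosses the preconsolidation pressure — recompression up to σ'_p, then virgin compression beyond:
S_c = H/(1+e₀)·[C_r·log₁₀(σ'_p/σ'_0) + C_c·log₁₀(σ'_f/σ'_p)]
    = 6.9/1.87 × [0.087×log₁₀(130/123) + 0.25×log₁₀(133/130)]
    = 3.6898 × [0.0020913 + 0.0024771] = 0.01686 m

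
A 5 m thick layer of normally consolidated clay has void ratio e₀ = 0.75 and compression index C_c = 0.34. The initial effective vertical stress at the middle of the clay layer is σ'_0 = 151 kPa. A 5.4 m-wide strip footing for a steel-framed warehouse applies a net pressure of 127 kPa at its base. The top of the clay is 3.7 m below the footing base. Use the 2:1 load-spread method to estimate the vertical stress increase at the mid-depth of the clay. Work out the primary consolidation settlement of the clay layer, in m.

S_c ≈ 0.139 m

Mid-depth of clay below the footing base: z = 3.7 + 5/2 = 6.2 m.
Stress increase at mid-clay by the 2:1 spreading method:
Δσ = qB/(B+z) = 127×5.4/(5.4+6.2) = 59.121 kPa
Final effective stress: σ'_f = σ'_0 + Δσ = 151 + 59.121 = 210.12 kPa.
Normally consolidated clay, so the full stress increment lies on the virgin compression line:
S_c = C_c·H/(1+e₀)·log₁₀(σ'_f/σ'_0) = 0.34×5/(1+0.75)×log₁₀(210.12/151)
    = 0.97143 × 0.14349 = 0.1394 m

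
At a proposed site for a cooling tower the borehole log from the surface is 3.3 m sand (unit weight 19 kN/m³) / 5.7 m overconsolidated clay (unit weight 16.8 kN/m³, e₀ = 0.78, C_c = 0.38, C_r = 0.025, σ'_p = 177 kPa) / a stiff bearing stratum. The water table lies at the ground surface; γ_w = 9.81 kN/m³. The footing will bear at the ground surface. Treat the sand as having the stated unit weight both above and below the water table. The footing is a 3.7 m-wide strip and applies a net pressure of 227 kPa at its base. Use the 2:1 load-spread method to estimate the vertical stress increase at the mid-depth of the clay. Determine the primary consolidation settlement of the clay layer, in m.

S_c ≈ 0.0345 m

Mid-depth of clay below the ground surface: z = 3.3 + 5.7/2 = 6.15 m.
Total vertical stress at mid-clay: σ_v = 19×3.3 + 16.8×2.85 = 110.58 kPa.
Pore pressure: u = 9.81×(6.15 − 0) = 60.332 kPa.
Initial effective stress: σ'_0 = σ_v − u = 110.58 − 60.332 = 50.248 kPa.
Stress increase at mid-clay by the 2:1 spreading method:
Δσ = qB/(B+z) = 227×3.7/(3.7+6.15) = 85.269 kPa
Final effective stress: σ'_f = 50.248 + 85.269 = 135.52 kPa.
σ'_f = 135.52 ≤ σ'_p = 177 kPa, so the clay remains overconsolidated and only the recompression index applies:
S_c = C_r·H/(1+e₀)·log₁₀(σ'_f/σ'_0) = 0.025×5.7/1.78×log₁₀(135.52/50.248)
    = 0.080055 × 0.43088 = 0.03449 m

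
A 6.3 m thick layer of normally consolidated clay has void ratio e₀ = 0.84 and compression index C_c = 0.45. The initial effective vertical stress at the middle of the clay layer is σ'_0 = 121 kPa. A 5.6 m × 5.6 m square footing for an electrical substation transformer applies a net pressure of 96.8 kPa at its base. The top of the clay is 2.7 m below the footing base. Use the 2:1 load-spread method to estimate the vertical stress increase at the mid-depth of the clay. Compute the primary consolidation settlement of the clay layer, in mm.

Mid-depth of clay below the footing base: z = 2.7 + 6.3/2 = 5.85 m.
Stress increase at mid-clay by the 2:1 spreading method:
Δσ = qBL/((B+z)(L+z)) = 96.8×5.6×5.6/((5.6+5.85)(5.6+5.85)) = 23.155 kPa
Final effective stress: σ'_f = σ'_0 + Δσ = 121 + 23.155 = 144.16 kPa.
Normally consolidated clay, so the full stress increment lies on the virgin compression line:
S_c = C_c·H/(1+e₀)·log₁₀(σ'_f/σ'_0) = 0.45×6.3/(1+0.84)×log₁₀(144.16/121)
    = 1.5408 × 0.076059 = 0.1172 m

S_c ≈ 117 mm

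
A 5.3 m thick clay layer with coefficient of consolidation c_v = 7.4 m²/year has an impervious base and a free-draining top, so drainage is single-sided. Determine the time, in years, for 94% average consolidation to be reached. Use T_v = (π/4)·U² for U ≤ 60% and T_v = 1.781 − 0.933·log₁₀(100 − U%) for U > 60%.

Drainage path length: H_d = H = 5.3 m (single drainage).
U > 60%: T_v = 1.781 − 0.933·log₁₀(100 − 94) = 1.055.
t = T_v·H_d²/c_v = 1.055×5.3²/7.4 = 4.005 years.

t ≈ 4 years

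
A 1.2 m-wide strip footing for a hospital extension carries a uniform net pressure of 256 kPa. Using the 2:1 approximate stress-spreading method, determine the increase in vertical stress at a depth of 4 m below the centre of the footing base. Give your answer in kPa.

By the 2:1 method the load spreads at 1 horizontal : 2 vertical, so at depth z the loaded area has grown by z in each plan dimension:
Δσ = qB/(B+z) = 256×1.2/(1.2+4) = 59.077 kPa

Δσ_z ≈ 59.1 kPa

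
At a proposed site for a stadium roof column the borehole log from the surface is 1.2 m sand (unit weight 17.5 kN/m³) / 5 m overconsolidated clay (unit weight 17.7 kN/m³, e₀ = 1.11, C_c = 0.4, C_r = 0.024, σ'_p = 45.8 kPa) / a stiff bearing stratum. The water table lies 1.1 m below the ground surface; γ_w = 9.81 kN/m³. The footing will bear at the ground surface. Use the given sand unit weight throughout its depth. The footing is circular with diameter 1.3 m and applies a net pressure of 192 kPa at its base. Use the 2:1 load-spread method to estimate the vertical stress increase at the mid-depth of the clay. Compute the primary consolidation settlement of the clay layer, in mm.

S_c ≈ 61.5 mm

Mid-depth of clay below the ground surface: z = 1.2 + 5/2 = 3.7 m.
Total vertical stress at mid-clay: σ_v = 17.5×1.2 + 17.7×2.5 = 65.25 kPa.
Pore pressure: u = 9.81×(3.7 − 1.1) = 25.506 kPa.
Initial effective stress: σ'_0 = σ_v − u = 65.25 − 25.506 = 39.744 kPa.
Stress increase at mid-clay by the 2:1 spreading method:
Δσ ≈ qD²/(D+z)² = 192×1.3²/(1.3+3.7)² = 12.979 kPa
Final effective stress: σ'_f = 39.744 + 12.979 = 52.723 kPa.
σ'_f = 52.723 > σ'_p = 45.8 kPa, so the stress path crosses the preconsolidation pressure — recompression up to σ'_p, then virgin compression beyond:
S_c = H/(1+e₀)·[C_r·log₁₀(σ'_p/σ'_0) + C_c·log₁₀(σ'_f/σ'_p)]
    = 5/2.11 × [0.024×log₁₀(45.8/39.744) + 0.4×log₁₀(52.723/45.8)]
    = 2.3697 × [0.0014783 + 0.024454] = 0.06145 m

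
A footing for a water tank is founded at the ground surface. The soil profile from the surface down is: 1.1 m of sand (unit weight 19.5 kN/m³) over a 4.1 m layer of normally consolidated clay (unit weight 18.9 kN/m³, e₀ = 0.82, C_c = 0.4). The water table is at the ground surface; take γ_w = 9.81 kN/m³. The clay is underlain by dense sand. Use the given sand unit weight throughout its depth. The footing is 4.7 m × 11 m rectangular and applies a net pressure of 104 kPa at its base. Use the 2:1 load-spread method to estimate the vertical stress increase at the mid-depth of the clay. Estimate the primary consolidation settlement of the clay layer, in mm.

S_c ≈ 382 mm

Mid-depth of clay below the ground surface: z = 1.1 + 4.1/2 = 3.15 m.
Total vertical stress at mid-clay: σ_v = 19.5×1.1 + 18.9×2.05 = 60.195 kPa.
Pore pressure: u = 9.81×(3.15 − 0) = 30.902 kPa.
Initial effective stress: σ'_0 = σ_v − u = 60.195 − 30.902 = 29.293 kPa.
Stress increase at mid-clay by the 2:1 spreading method:
Δσ = qBL/((B+z)(L+z)) = 104×4.7×11/((4.7+3.15)(11+3.15)) = 48.406 kPa
Final effective stress: σ'_f = σ'_0 + Δσ = 29.293 + 48.406 = 77.699 kPa.
Normally consolidated clay, so the full stress increment lies on the virgin compression line:
S_c = C_c·H/(1+e₀)·log₁₀(σ'_f/σ'_0) = 0.4×4.1/(1+0.82)×log₁₀(77.699/29.293)
    = 0.9011 × 0.42365 = 0.3818 m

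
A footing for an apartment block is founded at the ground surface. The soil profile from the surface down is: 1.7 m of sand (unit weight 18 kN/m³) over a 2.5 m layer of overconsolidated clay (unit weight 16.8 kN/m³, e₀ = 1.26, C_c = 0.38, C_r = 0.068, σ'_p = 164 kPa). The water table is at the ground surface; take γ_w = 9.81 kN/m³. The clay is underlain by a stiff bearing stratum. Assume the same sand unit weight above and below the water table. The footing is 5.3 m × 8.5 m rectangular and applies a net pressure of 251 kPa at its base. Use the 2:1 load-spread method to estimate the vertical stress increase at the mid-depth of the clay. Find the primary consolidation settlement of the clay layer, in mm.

S_c ≈ 60 mm

Mid-depth of clay below the ground surface: z = 1.7 + 2.5/2 = 2.95 m.
Total vertical stress at mid-clay: σ_v = 18×1.7 + 16.8×1.25 = 51.6 kPa.
Pore pressure: u = 9.81×(2.95 − 0) = 28.94 kPa.
Initial effective stress: σ'_0 = σ_v − u = 51.6 − 28.94 = 22.66 kPa.
Stress increase at mid-clay by the 2:1 spreading method:
Δσ = qBL/((B+z)(L+z)) = 251×5.3×8.5/((5.3+2.95)(8.5+2.95)) = 119.7 kPa
Final effective stress: σ'_f = 22.66 + 119.7 = 142.36 kPa.
σ'_f = 142.36 ≤ σ'_p = 164 kPa, so the clay remains overconsolidated and only the recompression index applies:
S_c = C_r·H/(1+e₀)·log₁₀(σ'_f/σ'_0) = 0.068×2.5/2.26×log₁₀(142.36/22.66)
    = 0.075222 × 0.79813 = 0.06004 m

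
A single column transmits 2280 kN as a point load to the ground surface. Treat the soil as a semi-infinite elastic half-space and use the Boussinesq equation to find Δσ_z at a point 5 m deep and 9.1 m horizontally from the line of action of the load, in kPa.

Boussinesq vertical stress below a point load on an elastic half-space:
Δσ_z = 3P/(2πz²) · [1 + (r/z)²]^(−5/2)
r/z = 9.1/5 = 1.82; [1+(r/z)²]^(−5/2) = 0.025894.
Δσ_z = 3×2280/(2π×5²) × 0.025894 = 43.545 × 0.025894 = 1.128 kPa

Δσ_z ≈ 1.13 kPa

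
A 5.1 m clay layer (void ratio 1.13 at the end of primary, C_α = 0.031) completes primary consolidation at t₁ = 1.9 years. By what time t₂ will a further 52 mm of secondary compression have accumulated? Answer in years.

S_s = C_α·H/(1+e_p)·log₁₀(t₂/t₁) ⇒ log₁₀(t₂/t₁) = S_s·(1+e_p)/(C_α·H).
log₁₀(t₂/t₁) = 0.052 × (1+1.13) / (0.031×5.1) = 0.7006
t₂ = t₁ × 10^0.7006 = 1.9 × 5.018 = 9.535 years

t₂ ≈ 9.54 years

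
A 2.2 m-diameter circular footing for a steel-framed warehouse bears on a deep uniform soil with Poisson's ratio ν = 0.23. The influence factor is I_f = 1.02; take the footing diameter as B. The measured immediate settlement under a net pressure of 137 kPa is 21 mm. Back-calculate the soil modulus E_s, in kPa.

E_s ≈ 13900 kPa

S_e = q·B·(1−ν²)/E_s · I_f  ⇒  E_s = q·B·(1−ν²)·I_f / S_e.
E_s = 137 × 2.2 × 0.9471 × 1.02 / 0.021 = 13870 kPa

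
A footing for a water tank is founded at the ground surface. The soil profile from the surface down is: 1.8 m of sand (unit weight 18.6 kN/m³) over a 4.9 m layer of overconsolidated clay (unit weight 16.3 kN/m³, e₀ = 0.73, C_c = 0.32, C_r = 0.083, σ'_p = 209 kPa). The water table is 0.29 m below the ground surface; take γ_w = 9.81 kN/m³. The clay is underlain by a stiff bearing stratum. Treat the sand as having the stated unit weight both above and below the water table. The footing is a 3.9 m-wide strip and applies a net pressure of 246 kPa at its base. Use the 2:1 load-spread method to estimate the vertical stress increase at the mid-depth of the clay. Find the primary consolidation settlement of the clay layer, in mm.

S_c ≈ 151 mm

Mid-depth of clay below the ground surface: z = 1.8 + 4.9/2 = 4.25 m.
Total vertical stress at mid-clay: σ_v = 18.6×1.8 + 16.3×2.45 = 73.415 kPa.
Pore pressure: u = 9.81×(4.25 − 0.29) = 38.848 kPa.
Initial effective stress: σ'_0 = σ_v − u = 73.415 − 38.848 = 34.567 kPa.
Stress increase at mid-clay by the 2:1 spreading method:
Δσ = qB/(B+z) = 246×3.9/(3.9+4.25) = 117.72 kPa
Final effective stress: σ'_f = 34.567 + 117.72 = 152.29 kPa.
σ'_f = 152.29 ≤ σ'_p = 209 kPa, so the clay remains overconsolidated and only the recompression index applies:
S_c = C_r·H/(1+e₀)·log₁₀(σ'_f/σ'_0) = 0.083×4.9/1.73×log₁₀(152.29/34.567)
    = 0.23509 × 0.64401 = 0.1514 m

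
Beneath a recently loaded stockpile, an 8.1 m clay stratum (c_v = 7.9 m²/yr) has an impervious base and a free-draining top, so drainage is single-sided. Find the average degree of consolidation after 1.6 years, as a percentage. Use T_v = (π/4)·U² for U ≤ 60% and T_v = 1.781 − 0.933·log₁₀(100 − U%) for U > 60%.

U ≈ 49.5 %

Drainage path length: H_d = H = 8.1 m (single drainage).
T_v = c_v·t/H_d² = 7.9×1.6/8.1² = 0.19265.
T_v = 0.19265 corresponds to the U ≤ 60% branch:
U = √(4T_v/π) = 0.4953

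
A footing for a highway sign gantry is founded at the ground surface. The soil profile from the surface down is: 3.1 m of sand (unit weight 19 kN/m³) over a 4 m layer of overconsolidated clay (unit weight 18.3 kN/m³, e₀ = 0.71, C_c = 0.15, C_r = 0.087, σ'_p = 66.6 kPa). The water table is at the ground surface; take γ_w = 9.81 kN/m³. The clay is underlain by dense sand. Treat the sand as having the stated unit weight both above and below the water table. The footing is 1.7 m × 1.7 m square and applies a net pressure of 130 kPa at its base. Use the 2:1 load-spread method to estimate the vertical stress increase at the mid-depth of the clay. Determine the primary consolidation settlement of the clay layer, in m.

Mid-depth of clay below the ground surface: z = 3.1 + 4/2 = 5.1 m.
Total vertical stress at mid-clay: σ_v = 19×3.1 + 18.3×2 = 95.5 kPa.
Pore pressure: u = 9.81×(5.1 − 0) = 50.031 kPa.
Initial effective stress: σ'_0 = σ_v − u = 95.5 − 50.031 = 45.469 kPa.
Stress increase at mid-clay by the 2:1 spreading method:
Δσ = qBL/((B+z)(L+z)) = 130×1.7×1.7/((1.7+5.1)(1.7+5.1)) = 8.125 kPa
Final effective stress: σ'_f = 45.469 + 8.125 = 53.594 kPa.
σ'_f = 53.594 ≤ σ'_p = 66.6 kPa, so the clay remains overconsolidated and only the recompression index applies:
S_c = C_r·H/(1+e₀)·log₁₀(σ'_f/σ'_0) = 0.087×4/1.71×log₁₀(53.594/45.469)
    = 0.20351 × 0.071401 = 0.01453 m

S_c ≈ 0.0145 m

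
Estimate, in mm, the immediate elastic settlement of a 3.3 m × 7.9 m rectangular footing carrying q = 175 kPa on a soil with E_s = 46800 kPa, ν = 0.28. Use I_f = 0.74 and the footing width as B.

Immediate (elastic) settlement: S_e = q·B·(1−ν²)/E_s · I_f.
S_e = 175 × 3.3 × (1 − 0.28²) / 46800 × 0.74
    = 175 × 3.3 × 0.9216 / 46800 × 0.74
    = 0.008416 m = 8.416 mm

S_e ≈ 8.42 mm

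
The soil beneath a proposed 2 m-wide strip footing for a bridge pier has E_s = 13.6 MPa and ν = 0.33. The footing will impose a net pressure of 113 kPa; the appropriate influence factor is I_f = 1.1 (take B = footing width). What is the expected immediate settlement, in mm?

S_e ≈ 16.3 mm

Immediate (elastic) settlement: S_e = q·B·(1−ν²)/E_s · I_f.
E_s = 13.6 MPa = 13600 kPa.
S_e = 113 × 2 × (1 − 0.33²) / 13600 × 1.1
    = 113 × 2 × 0.8911 / 13600 × 1.1
    = 0.01629 m = 16.29 mm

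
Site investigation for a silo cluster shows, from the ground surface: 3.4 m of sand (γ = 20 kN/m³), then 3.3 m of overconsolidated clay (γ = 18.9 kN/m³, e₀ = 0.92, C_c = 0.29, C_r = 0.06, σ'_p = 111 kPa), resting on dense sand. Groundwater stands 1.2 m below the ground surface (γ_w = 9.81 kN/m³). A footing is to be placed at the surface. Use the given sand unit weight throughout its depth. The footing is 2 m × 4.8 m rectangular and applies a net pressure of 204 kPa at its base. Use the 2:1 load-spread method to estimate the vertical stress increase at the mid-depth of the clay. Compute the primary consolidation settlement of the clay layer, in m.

Mid-depth of clay below the ground surface: z = 3.4 + 3.3/2 = 5.05 m.
Total vertical stress at mid-clay: σ_v = 20×3.4 + 18.9×1.65 = 99.185 kPa.
Pore pressure: u = 9.81×(5.05 − 1.2) = 37.769 kPa.
Initial effective stress: σ'_0 = σ_v − u = 99.185 − 37.769 = 61.416 kPa.
Stress increase at mid-clay by the 2:1 spreading method:
Δσ = qBL/((B+z)(L+z)) = 204×2×4.8/((2+5.05)(4.8+5.05)) = 28.202 kPa
Final effective stress: σ'_f = 61.416 + 28.202 = 89.618 kPa.
σ'_f = 89.618 ≤ σ'_p = 111 kPa, so the clay remains overconsolidated and only the recompression index applies:
S_c = C_r·H/(1+e₀)·log₁₀(σ'_f/σ'_0) = 0.06×3.3/1.92×log₁₀(89.618/61.416)
    = 0.10313 × 0.16411 = 0.01692 m

S_c ≈ 0.0169 m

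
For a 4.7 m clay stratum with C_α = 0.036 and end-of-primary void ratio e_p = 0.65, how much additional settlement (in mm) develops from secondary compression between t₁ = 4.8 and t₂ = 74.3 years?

Secondary compression: S_s = C_α·H/(1+e_p)·log₁₀(t₂/t₁)
S_s = 0.036×4.7/(1+0.65)×log₁₀(74.3/4.8)
    = 0.1025 × 1.19 = 0.122 m

S_s ≈ 122 mm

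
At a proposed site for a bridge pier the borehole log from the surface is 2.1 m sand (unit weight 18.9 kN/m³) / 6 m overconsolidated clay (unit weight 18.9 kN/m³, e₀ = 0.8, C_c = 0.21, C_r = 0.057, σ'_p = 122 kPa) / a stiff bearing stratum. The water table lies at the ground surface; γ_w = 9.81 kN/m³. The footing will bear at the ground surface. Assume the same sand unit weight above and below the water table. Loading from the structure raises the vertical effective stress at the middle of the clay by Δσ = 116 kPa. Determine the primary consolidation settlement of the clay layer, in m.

Mid-depth of clay below the ground surface: z = 2.1 + 6/2 = 5.1 m.
Total vertical stress at mid-clay: σ_v = 18.9×2.1 + 18.9×3 = 96.39 kPa.
Pore pressure: u = 9.81×(5.1 − 0) = 50.031 kPa.
Initial effective stress: σ'_0 = σ_v − u = 96.39 − 50.031 = 46.359 kPa.
Final effective stress: σ'_f = 46.359 + 116 = 162.36 kPa.
σ'_f = 162.36 > σ'_p = 122 kPa, so the stress path crosses the preconsolidation pressure — recompression up to σ'_p, then virgin compression beyond:
S_c = H/(1+e₀)·[C_r·log₁₀(σ'_p/σ'_0) + C_c·log₁₀(σ'_f/σ'_p)]
    = 6/1.8 × [0.057×log₁₀(122/46.359) + 0.21×log₁₀(162.36/122)]
    = 3.3333 × [0.023953 + 0.026065] = 0.1667 m

S_c ≈ 0.167 m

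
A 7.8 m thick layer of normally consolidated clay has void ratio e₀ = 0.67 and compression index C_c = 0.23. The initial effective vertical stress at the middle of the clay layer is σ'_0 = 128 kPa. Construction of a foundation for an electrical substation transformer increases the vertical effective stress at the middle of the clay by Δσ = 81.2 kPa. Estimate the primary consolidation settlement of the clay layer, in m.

S_c ≈ 0.229 m

Final effective stress: σ'_f = σ'_0 + Δσ = 128 + 81.2 = 209.2 kPa.
Normally consolidated clay, so the full stress increment lies on the virgin compression line:
S_c = C_c·H/(1+e₀)·log₁₀(σ'_f/σ'_0) = 0.23×7.8/(1+0.67)×log₁₀(209.2/128)
    = 1.0743 × 0.21335 = 0.2292 m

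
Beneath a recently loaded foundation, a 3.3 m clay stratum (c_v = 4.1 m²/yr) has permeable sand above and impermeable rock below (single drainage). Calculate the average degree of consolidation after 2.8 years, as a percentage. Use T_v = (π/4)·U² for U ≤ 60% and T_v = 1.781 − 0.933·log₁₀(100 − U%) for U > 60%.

U ≈ 94 %

Drainage path length: H_d = H = 3.3 m (single drainage).
T_v = c_v·t/H_d² = 4.1×2.8/3.3² = 1.0542.
T_v = 1.0542 corresponds to the U > 60% branch:
U = 1 − 10^((1.781 − T_v)/0.933)/100 = 0.9399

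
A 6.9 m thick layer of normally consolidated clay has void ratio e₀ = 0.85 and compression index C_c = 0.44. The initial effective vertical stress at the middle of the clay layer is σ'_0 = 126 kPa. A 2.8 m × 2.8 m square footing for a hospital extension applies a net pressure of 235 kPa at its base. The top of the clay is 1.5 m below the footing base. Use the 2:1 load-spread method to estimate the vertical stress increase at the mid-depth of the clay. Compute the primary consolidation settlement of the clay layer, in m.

Mid-depth of clay below the footing base: z = 1.5 + 6.9/2 = 4.95 m.
Stress increase at mid-clay by the 2:1 spreading method:
Δσ = qBL/((B+z)(L+z)) = 235×2.8×2.8/((2.8+4.95)(2.8+4.95)) = 30.675 kPa
Final effective stress: σ'_f = σ'_0 + Δσ = 126 + 30.675 = 156.68 kPa.
Normally consolidated clay, so the full stress increment lies on the virgin compression line:
S_c = C_c·H/(1+e₀)·log₁₀(σ'_f/σ'_0) = 0.44×6.9/(1+0.85)×log₁₀(156.68/126)
    = 1.6411 × 0.094643 = 0.1553 m

S_c ≈ 0.155 m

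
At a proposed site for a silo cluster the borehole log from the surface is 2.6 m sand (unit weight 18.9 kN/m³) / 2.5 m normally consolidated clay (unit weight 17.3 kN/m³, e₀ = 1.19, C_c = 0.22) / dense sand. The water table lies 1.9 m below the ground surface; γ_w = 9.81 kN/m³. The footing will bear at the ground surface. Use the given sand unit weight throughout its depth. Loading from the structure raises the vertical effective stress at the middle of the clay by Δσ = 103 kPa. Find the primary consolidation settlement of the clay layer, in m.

Mid-depth of clay below the ground surface: z = 2.6 + 2.5/2 = 3.85 m.
Total vertical stress at mid-clay: σ_v = 18.9×2.6 + 17.3×1.25 = 70.765 kPa.
Pore pressure: u = 9.81×(3.85 − 1.9) = 19.13 kPa.
Initial effective stress: σ'_0 = σ_v − u = 70.765 − 19.13 = 51.635 kPa.
Final effective stress: σ'_f = σ'_0 + Δσ = 51.635 + 103 = 154.63 kPa.
Normally consolidated clay, so the full stress increment lies on the virgin compression line:
S_c = C_c·H/(1+e₀)·log₁₀(σ'_f/σ'_0) = 0.22×2.5/(1+1.19)×log₁₀(154.63/51.635)
    = 0.25114 × 0.47635 = 0.1196 m

S_c ≈ 0.12 m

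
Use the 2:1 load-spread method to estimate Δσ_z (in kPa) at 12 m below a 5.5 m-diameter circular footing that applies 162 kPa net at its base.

Δσ_z ≈ 16 kPa

By the 2:1 method the load spreads at 1 horizontal : 2 vertical, so at depth z the loaded area has grown by z in each plan dimension:
Δσ ≈ qD²/(D+z)² = 162×5.5²/(5.5+12)² = 16.002 kPa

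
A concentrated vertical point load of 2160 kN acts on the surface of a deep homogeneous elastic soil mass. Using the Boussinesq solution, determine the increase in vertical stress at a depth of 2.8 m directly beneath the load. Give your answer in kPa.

Δσ_z ≈ 132 kPa

Boussinesq vertical stress below a point load on an elastic half-space:
Δσ_z = 3P/(2πz²) · [1 + (r/z)²]^(−5/2)
r/z = 0/2.8 = 0; [1+(r/z)²]^(−5/2) = 1.
Δσ_z = 3×2160/(2π×2.8²) × 1 = 131.55 × 1 = 131.6 kPa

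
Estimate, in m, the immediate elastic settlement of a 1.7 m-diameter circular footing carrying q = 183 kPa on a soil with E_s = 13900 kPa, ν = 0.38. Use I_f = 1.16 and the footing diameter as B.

Immediate (elastic) settlement: S_e = q·B·(1−ν²)/E_s · I_f.
S_e = 183 × 1.7 × (1 − 0.38²) / 13900 × 1.16
    = 183 × 1.7 × 0.8556 / 13900 × 1.16
    = 0.02221 m

S_e ≈ 0.0222 m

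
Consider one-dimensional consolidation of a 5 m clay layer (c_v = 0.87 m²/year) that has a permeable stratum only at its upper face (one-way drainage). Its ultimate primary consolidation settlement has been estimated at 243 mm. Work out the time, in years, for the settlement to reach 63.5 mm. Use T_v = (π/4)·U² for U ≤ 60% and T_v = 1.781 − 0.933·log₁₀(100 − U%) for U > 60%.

t ≈ 1.54 years

Drainage path length: H_d = H = 5 m (single drainage).
U = S(t)/S_ult = 63.5/243 = 0.2613.
U ≤ 60%: T_v = (π/4)·U² = (π/4)×0.26132² = 0.053632.
t = T_v·H_d²/c_v = 0.053632×5²/0.87 = 1.541 years.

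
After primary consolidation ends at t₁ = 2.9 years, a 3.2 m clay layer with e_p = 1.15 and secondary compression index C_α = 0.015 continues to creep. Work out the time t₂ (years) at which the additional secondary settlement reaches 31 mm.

t₂ ≈ 70.9 years

S_s = C_α·H/(1+e_p)·log₁₀(t₂/t₁) ⇒ log₁₀(t₂/t₁) = S_s·(1+e_p)/(C_α·H).
log₁₀(t₂/t₁) = 0.031 × (1+1.15) / (0.015×3.2) = 1.389
t₂ = t₁ × 10^1.389 = 2.9 × 24.46 = 70.95 years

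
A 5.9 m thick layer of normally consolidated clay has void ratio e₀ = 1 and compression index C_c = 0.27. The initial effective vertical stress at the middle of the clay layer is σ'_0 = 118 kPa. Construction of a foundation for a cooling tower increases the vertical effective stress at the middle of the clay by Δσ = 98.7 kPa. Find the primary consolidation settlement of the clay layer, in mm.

Final effective stress: σ'_f = σ'_0 + Δσ = 118 + 98.7 = 216.7 kPa.
Normally consolidated clay, so the full stress increment lies on the virgin compression line:
S_c = C_c·H/(1+e₀)·log₁₀(σ'_f/σ'_0) = 0.27×5.9/(1+1)×log₁₀(216.7/118)
    = 0.7965 × 0.26398 = 0.2103 m

S_c ≈ 210 mm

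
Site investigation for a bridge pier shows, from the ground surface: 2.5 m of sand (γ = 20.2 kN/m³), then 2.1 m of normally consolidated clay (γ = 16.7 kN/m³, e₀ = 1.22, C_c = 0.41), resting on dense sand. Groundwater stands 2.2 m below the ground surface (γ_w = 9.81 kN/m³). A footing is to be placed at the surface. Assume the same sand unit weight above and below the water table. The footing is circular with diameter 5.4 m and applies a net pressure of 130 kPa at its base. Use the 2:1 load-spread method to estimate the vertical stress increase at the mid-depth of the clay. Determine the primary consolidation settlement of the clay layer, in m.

S_c ≈ 0.105 m

Mid-depth of clay below the ground surface: z = 2.5 + 2.1/2 = 3.55 m.
Total vertical stress at mid-clay: σ_v = 20.2×2.5 + 16.7×1.05 = 68.035 kPa.
Pore pressure: u = 9.81×(3.55 − 2.2) = 13.244 kPa.
Initial effective stress: σ'_0 = σ_v − u = 68.035 − 13.244 = 54.791 kPa.
Stress increase at mid-clay by the 2:1 spreading method:
Δσ ≈ qD²/(D+z)² = 130×5.4²/(5.4+3.55)² = 47.324 kPa
Final effective stress: σ'_f = σ'_0 + Δσ = 54.791 + 47.324 = 102.11 kPa.
Normally consolidated clay, so the full stress increment lies on the virgin compression line:
S_c = C_c·H/(1+e₀)·log₁₀(σ'_f/σ'_0) = 0.41×2.1/(1+1.22)×log₁₀(102.11/54.791)
    = 0.38784 × 0.27036 = 0.1049 m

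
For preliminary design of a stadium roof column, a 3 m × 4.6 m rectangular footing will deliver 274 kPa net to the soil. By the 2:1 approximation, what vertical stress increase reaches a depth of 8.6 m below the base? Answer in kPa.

Δσ_z ≈ 24.7 kPa

By the 2:1 method the load spreads at 1 horizontal : 2 vertical, so at depth z the loaded area has grown by z in each plan dimension:
Δσ = qBL/((B+z)(L+z)) = 274×3×4.6/((3+8.6)(4.6+8.6)) = 24.694 kPa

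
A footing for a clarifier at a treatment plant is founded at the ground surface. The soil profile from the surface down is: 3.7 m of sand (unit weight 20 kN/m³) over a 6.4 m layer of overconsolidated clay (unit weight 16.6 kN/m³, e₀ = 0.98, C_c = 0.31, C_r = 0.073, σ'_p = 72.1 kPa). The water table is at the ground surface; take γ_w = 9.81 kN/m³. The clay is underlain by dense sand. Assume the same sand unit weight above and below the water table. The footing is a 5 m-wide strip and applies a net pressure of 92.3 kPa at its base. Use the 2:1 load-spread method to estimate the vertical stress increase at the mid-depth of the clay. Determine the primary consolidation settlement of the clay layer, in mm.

Mid-depth of clay below the ground surface: z = 3.7 + 6.4/2 = 6.9 m.
Total vertical stress at mid-clay: σ_v = 20×3.7 + 16.6×3.2 = 127.12 kPa.
Pore pressure: u = 9.81×(6.9 − 0) = 67.689 kPa.
Initial effective stress: σ'_0 = σ_v − u = 127.12 − 67.689 = 59.431 kPa.
Stress increase at mid-clay by the 2:1 spreading method:
Δσ = qB/(B+z) = 92.3×5/(5+6.9) = 38.782 kPa
Final effective stress: σ'_f = 59.431 + 38.782 = 98.213 kPa.
σ'_f = 98.213 > σ'_p = 72.1 kPa, so the stress path crosses the preconsolidation pressure — recompression up to σ'_p, then virgin compression beyond:
S_c = H/(1+e₀)·[C_r·log₁₀(σ'_p/σ'_0) + C_c·log₁₀(σ'_f/σ'_p)]
    = 6.4/1.98 × [0.073×log₁₀(72.1/59.431) + 0.31×log₁₀(98.213/72.1)]
    = 3.2323 × [0.0061263 + 0.041612] = 0.1543 m

S_c ≈ 154 mm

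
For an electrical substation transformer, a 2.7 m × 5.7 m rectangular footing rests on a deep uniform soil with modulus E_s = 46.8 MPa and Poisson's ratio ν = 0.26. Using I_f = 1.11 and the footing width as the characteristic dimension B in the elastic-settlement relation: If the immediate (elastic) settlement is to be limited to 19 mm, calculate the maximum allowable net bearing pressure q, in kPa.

q ≈ 318 kPa

E_s = 46.8 MPa = 46800 kPa.
S_e = q·B·(1−ν²)/E_s · I_f  ⇒  q = S_e·E_s / (B·(1−ν²)·I_f).
q = 0.019 × 46800 / (2.7 × 0.9324 × 1.11) = 318.2 kPa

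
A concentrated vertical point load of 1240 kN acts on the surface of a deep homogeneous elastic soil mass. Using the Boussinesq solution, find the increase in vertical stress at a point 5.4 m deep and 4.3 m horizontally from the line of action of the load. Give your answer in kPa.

Boussinesq vertical stress below a point load on an elastic half-space:
Δσ_z = 3P/(2πz²) · [1 + (r/z)²]^(−5/2)
r/z = 4.3/5.4 = 0.7963; [1+(r/z)²]^(−5/2) = 0.29296.
Δσ_z = 3×1240/(2π×5.4²) × 0.29296 = 20.304 × 0.29296 = 5.948 kPa

Δσ_z ≈ 5.95 kPa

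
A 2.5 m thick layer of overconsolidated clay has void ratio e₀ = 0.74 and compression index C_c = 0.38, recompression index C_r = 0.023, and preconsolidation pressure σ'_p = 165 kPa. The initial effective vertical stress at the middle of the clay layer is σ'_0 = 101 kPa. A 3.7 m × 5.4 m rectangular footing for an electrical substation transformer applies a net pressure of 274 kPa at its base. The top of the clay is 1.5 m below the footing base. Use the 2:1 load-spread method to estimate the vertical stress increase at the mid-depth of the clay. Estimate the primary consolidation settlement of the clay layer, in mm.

Mid-depth of clay below the footing base: z = 1.5 + 2.5/2 = 2.75 m.
Stress increase at mid-clay by the 2:1 spreading method:
Δσ = qBL/((B+z)(L+z)) = 274×3.7×5.4/((3.7+2.75)(5.4+2.75)) = 104.14 kPa
Final effective stress: σ'_f = 101 + 104.14 = 205.14 kPa.
σ'_f = 205.14 > σ'_p = 165 kPa, so the stress path crosses the preconsolidation pressure — recompression up to σ'_p, then virgin compression beyond:
S_c = H/(1+e₀)·[C_r·log₁₀(σ'_p/σ'_0) + C_c·log₁₀(σ'_f/σ'_p)]
    = 2.5/1.74 × [0.023×log₁₀(165/101) + 0.38×log₁₀(205.14/165)]
    = 1.4368 × [0.0049027 + 0.035935] = 0.05868 m

S_c ≈ 58.7 mm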